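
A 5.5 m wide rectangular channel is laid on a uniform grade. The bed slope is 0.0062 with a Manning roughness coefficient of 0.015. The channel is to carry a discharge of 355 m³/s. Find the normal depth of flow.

y_n = 7.68 m

Manning's equation rearranged: A R^(2/3) = nQ / (1·√S) = 0.015 × 355 / (√0.0062) = 67.63.
Trying y = 9.2 m: A R^(2/3) = 83.43 — too large.
Trying y = 5.65 m: A R^(2/3) = 46.83 — too small.
Trying y = 7.68 m: A R^(2/3) = 67.61 — matches.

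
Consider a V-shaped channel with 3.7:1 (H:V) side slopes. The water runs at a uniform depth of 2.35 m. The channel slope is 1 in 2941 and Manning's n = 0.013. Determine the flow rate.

Q = 31.5 m³/s

For a triangular section with side slope z = 3.7: A = zy² = 3.7×2.35² = 20.43 m²; P = 2y√(1+z²) = 2×2.35×3.833 = 18.01 m.
Hydraulic radius R = A/P = 20.43/18.01 = 1.134 m.
Manning's equation: Q = (1/n) A R^(2/3) S^(1/2) = (1/0.013) × 20.43 × 1.134^(2/3) × 0.00034^(1/2) = 31.5 m³/s.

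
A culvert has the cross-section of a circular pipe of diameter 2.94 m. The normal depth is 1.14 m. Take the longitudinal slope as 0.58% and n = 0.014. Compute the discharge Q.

Q = 9.57 m³/s

For a circular section of diameter D = 2.94 m at depth y = 1.14 m, the central angle is θ = 2 arccos(1 − 2y/D) = 2.689 rad. Then A = (D²/8)(θ − sin θ) = 2.432 m² and P = Dθ/2 = 3.952 m.
Hydraulic radius R = A/P = 2.432/3.952 = 0.6154 m.
Manning's equation: Q = (1/n) A R^(2/3) S^(1/2) = (1/0.014) × 2.432 × 0.6154^(2/3) × 0.0058^(1/2) = 9.57 m³/s.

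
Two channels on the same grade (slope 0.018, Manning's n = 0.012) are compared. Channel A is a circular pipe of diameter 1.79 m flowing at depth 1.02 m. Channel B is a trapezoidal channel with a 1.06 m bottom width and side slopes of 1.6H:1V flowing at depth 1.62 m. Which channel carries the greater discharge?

Channel A: For a circular section of diameter D = 1.79 m at depth y = 1.02 m, the central angle is θ = 2 arccos(1 − 2y/D) = 3.422 rad. Then A = (D²/8)(θ − sin θ) = 1.481 m² and P = Dθ/2 = 3.063 m. Hydraulic radius R = A/P = 1.481/3.063 = 0.4837 m. Q_A = (1/0.012)·1.481·0.4837^(2/3)·√0.018 = 10.2 m³/s.
Channel B: With bottom width b = 1.06 m and side slope z = 1.6: A = (b + zy)y = (1.06 + 1.6×1.62)×1.62 = 5.916 m²; P = b + 2y√(1+z²) = 1.06 + 2×1.62×1.887 = 7.173 m. Hydraulic radius R = A/P = 5.916/7.173 = 0.8248 m. Q_B = (1/0.012)·5.916·0.8248^(2/3)·√0.018 = 58.17 m³/s.
Q_A = 10.2 m³/s vs Q_B = 58.17 m³/s, so channel B carries more.

channel B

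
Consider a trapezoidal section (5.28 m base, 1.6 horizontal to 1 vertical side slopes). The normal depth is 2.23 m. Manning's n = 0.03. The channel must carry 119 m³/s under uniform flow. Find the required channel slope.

With bottom width b = 5.28 m and side slope z = 1.6: A = (b + zy)y = (5.28 + 1.6×2.23)×2.23 = 19.73 m²; P = b + 2y√(1+z²) = 5.28 + 2×2.23×1.887 = 13.7 m.
Hydraulic radius R = A/P = 19.73/13.7 = 1.441 m.
From Manning's equation, S = [nQ / (1 A R^(2/3))]² = [0.03 × 119 / (1 × 19.73 × 1.441^(2/3))]² = 0.0201.

S = 0.0201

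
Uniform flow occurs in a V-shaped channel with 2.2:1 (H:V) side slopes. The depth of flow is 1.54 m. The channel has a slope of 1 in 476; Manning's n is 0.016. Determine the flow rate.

For a triangular section with side slope z = 2.2: A = zy² = 2.2×1.54² = 5.218 m²; P = 2y√(1+z²) = 2×1.54×2.417 = 7.443 m.
Hydraulic radius R = A/P = 5.218/7.443 = 0.701 m.
Manning's equation: Q = (1/n) A R^(2/3) S^(1/2) = (1/0.016) × 5.218 × 0.701^(2/3) × 0.002101^(1/2) = 11.8 m³/s.

Q = 11.8 m³/s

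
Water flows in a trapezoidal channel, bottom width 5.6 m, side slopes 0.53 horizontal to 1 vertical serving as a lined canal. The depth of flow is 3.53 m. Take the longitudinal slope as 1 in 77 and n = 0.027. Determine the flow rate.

Q = 173 m³/s

With bottom width b = 5.6 m and side slope z = 0.53: A = (b + zy)y = (5.6 + 0.53×3.53)×3.53 = 26.37 m²; P = b + 2y√(1+z²) = 5.6 + 2×3.53×1.132 = 13.59 m.
Hydraulic radius R = A/P = 26.37/13.59 = 1.941 m.
Manning's equation: Q = (1/n) A R^(2/3) S^(1/2) = (1/0.027) × 26.37 × 1.941^(2/3) × 0.01299^(1/2) = 173 m³/s.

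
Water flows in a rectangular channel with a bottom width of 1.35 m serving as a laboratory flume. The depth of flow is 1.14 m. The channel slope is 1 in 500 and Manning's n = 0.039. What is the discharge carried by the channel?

Q = 0.996 m³/s

Flow area A = b·y = 1.35 × 1.14 = 1.539 m². Wetted perimeter P = b + 2y = 1.35 + 2×1.14 = 3.63 m.
Hydraulic radius R = A/P = 1.539/3.63 = 0.424 m.
Manning's equation: Q = (1/n) A R^(2/3) S^(1/2) = (1/0.039) × 1.539 × 0.424^(2/3) × 0.002^(1/2) = 0.996 m³/s.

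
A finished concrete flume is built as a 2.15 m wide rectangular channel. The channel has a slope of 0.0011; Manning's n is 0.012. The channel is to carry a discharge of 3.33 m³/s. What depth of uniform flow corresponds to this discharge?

Manning's equation rearranged: A R^(2/3) = nQ / (1·√S) = 0.012 × 3.33 / (√0.0011) = 1.205.
At y = 1.14 m: A R^(2/3) = 1.652 — over.
At y = 0.614 m: A R^(2/3) = 0.7056 — short.
At y = 0.901 m: A R^(2/3) = 1.204 — close enough.

y_n = 0.901 m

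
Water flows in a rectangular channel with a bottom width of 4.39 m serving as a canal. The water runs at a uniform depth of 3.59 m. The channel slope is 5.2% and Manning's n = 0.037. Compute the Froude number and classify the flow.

Flow area A = b·y = 4.39 × 3.59 = 15.76 m². Wetted perimeter P = b + 2y = 4.39 + 2×3.59 = 11.57 m.
Hydraulic radius R = A/P = 15.76/11.57 = 1.362 m.
V = (1/n) R^(2/3) √S = (1/0.037) × 1.362^(2/3) × √0.052 = 7.573 m/s. Hydraulic depth D_h = A/T = 15.76/4.39 = 3.59 m.
Froude number Fr = V/√(g·D_h) = 7.573/√(9.81×3.59) = 1.28, which is greater than 1, so the flow is supercritical.

supercritical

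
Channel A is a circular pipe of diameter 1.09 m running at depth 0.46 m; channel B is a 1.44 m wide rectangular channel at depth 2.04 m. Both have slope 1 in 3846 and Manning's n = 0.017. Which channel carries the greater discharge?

channel B

Channel A: For a circular section of diameter D = 1.09 m at depth y = 0.46 m, the central angle is θ = 2 arccos(1 − 2y/D) = 2.828 rad. Then A = (D²/8)(θ − sin θ) = 0.3743 m² and P = Dθ/2 = 1.541 m. Hydraulic radius R = A/P = 0.3743/1.541 = 0.2428 m. Q_A = (1/0.017)·0.3743·0.2428^(2/3)·√0.00026 = 0.1382 m³/s.
Channel B: Flow area A = b·y = 1.44 × 2.04 = 2.938 m². Wetted perimeter P = b + 2y = 1.44 + 2×2.04 = 5.52 m. Hydraulic radius R = A/P = 2.938/5.52 = 0.5322 m. Q_B = (1/0.017)·2.938·0.5322^(2/3)·√0.00026 = 1.83 m³/s.
Q_A = 0.1382 m³/s vs Q_B = 1.83 m³/s, so channel B carries more.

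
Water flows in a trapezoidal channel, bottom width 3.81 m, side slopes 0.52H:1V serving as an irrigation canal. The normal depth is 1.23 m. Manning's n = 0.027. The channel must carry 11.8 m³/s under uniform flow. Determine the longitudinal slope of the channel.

With bottom width b = 3.81 m and side slope z = 0.52: A = (b + zy)y = (3.81 + 0.52×1.23)×1.23 = 5.473 m²; P = b + 2y√(1+z²) = 3.81 + 2×1.23×1.127 = 6.583 m.
Hydraulic radius R = A/P = 5.473/6.583 = 0.8314 m.
From Manning's equation, S = [nQ / (1 A R^(2/3))]² = [0.027 × 11.8 / (1 × 5.473 × 0.8314^(2/3))]² = 0.00433.

S = 0.00433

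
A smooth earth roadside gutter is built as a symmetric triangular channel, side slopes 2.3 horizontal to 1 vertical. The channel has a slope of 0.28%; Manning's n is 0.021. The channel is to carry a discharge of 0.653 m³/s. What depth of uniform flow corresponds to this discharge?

y_n = 0.536 m

Manning's equation rearranged: A R^(2/3) = nQ / (1·√S) = 0.021 × 0.653 / (√0.0028) = 0.2592.
Trying y = 0.587 m: A R^(2/3) = 0.3304 — high.
Trying y = 0.536 m: A R^(2/3) = 0.2593 — matches.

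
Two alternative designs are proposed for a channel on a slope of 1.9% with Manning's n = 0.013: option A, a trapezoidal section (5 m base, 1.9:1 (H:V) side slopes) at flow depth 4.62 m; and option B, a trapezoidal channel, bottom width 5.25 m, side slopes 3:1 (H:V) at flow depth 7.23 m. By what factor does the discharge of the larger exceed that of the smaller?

3.99

Channel A: With bottom width b = 5 m and side slope z = 1.9: A = (b + zy)y = (5 + 1.9×4.62)×4.62 = 63.65 m²; P = b + 2y√(1+z²) = 5 + 2×4.62×2.147 = 24.84 m. Hydraulic radius R = A/P = 63.65/24.84 = 2.563 m. Q_A = (1/0.013)·63.65·2.563^(2/3)·√0.019 = 1264 m³/s.
Channel B: With bottom width b = 5.25 m and side slope z = 3: A = (b + zy)y = (5.25 + 3×7.23)×7.23 = 194.8 m²; P = b + 2y√(1+z²) = 5.25 + 2×7.23×3.162 = 50.98 m. Hydraulic radius R = A/P = 194.8/50.98 = 3.821 m. Q_B = (1/0.013)·194.8·3.821^(2/3)·√0.019 = 5048 m³/s.
The larger discharge is 5048 m³/s and the smaller is 1264 m³/s; the ratio is 3.99.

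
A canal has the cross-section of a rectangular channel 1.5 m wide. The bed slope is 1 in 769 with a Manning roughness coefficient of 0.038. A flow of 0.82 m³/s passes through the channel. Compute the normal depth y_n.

Manning's equation rearranged: A R^(2/3) = nQ / (1·√S) = 0.038 × 0.82 / (√0.0013) = 0.8641.
At y = 1.24 m: A R^(2/3) = 1.12 — too large.
At y = 1.01 m: A R^(2/3) = 0.8636 — matches.

y_n = 1.01 m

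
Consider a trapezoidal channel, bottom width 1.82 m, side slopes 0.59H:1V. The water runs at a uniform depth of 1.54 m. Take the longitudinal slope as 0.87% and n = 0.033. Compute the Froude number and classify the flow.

subcritical

With bottom width b = 1.82 m and side slope z = 0.59: A = (b + zy)y = (1.82 + 0.59×1.54)×1.54 = 4.202 m²; P = b + 2y√(1+z²) = 1.82 + 2×1.54×1.161 = 5.396 m.
Hydraulic radius R = A/P = 4.202/5.396 = 0.7787 m.
V = (1/n) R^(2/3) √S = (1/0.033) × 0.7787^(2/3) × √0.0087 = 2.392 m/s. Hydraulic depth D_h = A/T = 4.202/3.637 = 1.155 m.
Froude number Fr = V/√(g·D_h) = 2.392/√(9.81×1.155) = 0.711, which is less than 1, so the flow is subcritical.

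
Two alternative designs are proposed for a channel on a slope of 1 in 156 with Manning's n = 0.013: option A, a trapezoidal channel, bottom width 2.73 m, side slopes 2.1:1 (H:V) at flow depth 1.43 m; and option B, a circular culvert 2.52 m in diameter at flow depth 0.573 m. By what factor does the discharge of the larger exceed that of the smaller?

Channel A: With bottom width b = 2.73 m and side slope z = 2.1: A = (b + zy)y = (2.73 + 2.1×1.43)×1.43 = 8.198 m²; P = b + 2y√(1+z²) = 2.73 + 2×1.43×2.326 = 9.382 m. Hydraulic radius R = A/P = 8.198/9.382 = 0.8738 m. Q_A = (1/0.013)·8.198·0.8738^(2/3)·√0.00641 = 46.15 m³/s.
Channel B: For a circular section of diameter D = 2.52 m at depth y = 0.573 m, the central angle is θ = 2 arccos(1 − 2y/D) = 1.988 rad. Then A = (D²/8)(θ − sin θ) = 0.8526 m² and P = Dθ/2 = 2.505 m. Hydraulic radius R = A/P = 0.8526/2.505 = 0.3403 m. Q_B = (1/0.013)·0.8526·0.3403^(2/3)·√0.00641 = 2.56 m³/s.
The larger discharge is 46.15 m³/s and the smaller is 2.56 m³/s; the ratio is 18.

18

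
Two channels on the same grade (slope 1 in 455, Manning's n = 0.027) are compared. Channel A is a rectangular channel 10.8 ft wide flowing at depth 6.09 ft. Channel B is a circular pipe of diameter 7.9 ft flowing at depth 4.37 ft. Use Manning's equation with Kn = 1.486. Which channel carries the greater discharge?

Channel A: Flow area A = b·y = 10.8 × 6.09 = 65.77 ft². Wetted perimeter P = b + 2y = 10.8 + 2×6.09 = 22.98 ft. Hydraulic radius R = A/P = 65.77/22.98 = 2.862 ft. Q_A = (1.486/0.027)·65.77·2.862^(2/3)·√0.002198 = 342.1 ft³/s.
Channel B: For a circular section of diameter D = 7.9 ft at depth y = 4.37 ft, the central angle is θ = 2 arccos(1 − 2y/D) = 3.355 rad. Then A = (D²/8)(θ − sin θ) = 27.82 ft² and P = Dθ/2 = 13.25 ft. Hydraulic radius R = A/P = 27.82/13.25 = 2.099 ft. Q_B = (1.486/0.027)·27.82·2.099^(2/3)·√0.002198 = 117.7 ft³/s.
Q_A = 342.1 ft³/s vs Q_B = 117.7 ft³/s, so channel A carries more.

channel A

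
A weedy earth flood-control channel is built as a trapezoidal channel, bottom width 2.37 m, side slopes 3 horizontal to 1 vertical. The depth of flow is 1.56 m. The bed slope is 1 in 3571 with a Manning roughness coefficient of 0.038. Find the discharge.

With bottom width b = 2.37 m and side slope z = 3: A = (b + zy)y = (2.37 + 3×1.56)×1.56 = 11 m²; P = b + 2y√(1+z²) = 2.37 + 2×1.56×3.162 = 12.24 m.
Hydraulic radius R = A/P = 11/12.24 = 0.8988 m.
Manning's equation: Q = (1/n) A R^(2/3) S^(1/2) = (1/0.038) × 11 × 0.8988^(2/3) × 0.00028^(1/2) = 4.51 m³/s.

Q = 4.51 m³/s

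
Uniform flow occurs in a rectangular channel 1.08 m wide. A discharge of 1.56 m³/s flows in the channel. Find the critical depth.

For a rectangular channel, critical depth y_c = (q²/g)^(1/3) where q = Q/b = 1.56/1.08 = 1.444 m²/s.
So y_c = (1.444²/9.81)^(1/3) = 0.597 m.

y_c = 0.597 m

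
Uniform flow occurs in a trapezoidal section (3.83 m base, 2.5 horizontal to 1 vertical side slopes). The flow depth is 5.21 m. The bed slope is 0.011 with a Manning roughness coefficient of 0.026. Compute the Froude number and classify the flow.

With bottom width b = 3.83 m and side slope z = 2.5: A = (b + zy)y = (3.83 + 2.5×5.21)×5.21 = 87.81 m²; P = b + 2y√(1+z²) = 3.83 + 2×5.21×2.693 = 31.89 m.
Hydraulic radius R = A/P = 87.81/31.89 = 2.754 m.
V = (1/n) R^(2/3) √S = (1/0.026) × 2.754^(2/3) × √0.011 = 7.926 m/s. Hydraulic depth D_h = A/T = 87.81/29.88 = 2.939 m.
Froude number Fr = V/√(g·D_h) = 7.926/√(9.81×2.939) = 1.48, which is greater than 1, so the flow is supercritical.

supercritical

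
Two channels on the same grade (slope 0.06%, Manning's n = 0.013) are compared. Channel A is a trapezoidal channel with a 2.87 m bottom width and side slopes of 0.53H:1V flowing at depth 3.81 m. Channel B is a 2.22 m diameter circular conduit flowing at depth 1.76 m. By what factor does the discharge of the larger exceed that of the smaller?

Channel A: With bottom width b = 2.87 m and side slope z = 0.53: A = (b + zy)y = (2.87 + 0.53×3.81)×3.81 = 18.63 m²; P = b + 2y√(1+z²) = 2.87 + 2×3.81×1.132 = 11.49 m. Hydraulic radius R = A/P = 18.63/11.49 = 1.621 m. Q_A = (1/0.013)·18.63·1.621^(2/3)·√0.0006 = 48.43 m³/s.
Channel B: For a circular section of diameter D = 2.22 m at depth y = 1.76 m, the central angle is θ = 2 arccos(1 − 2y/D) = 4.393 rad. Then A = (D²/8)(θ − sin θ) = 3.291 m² and P = Dθ/2 = 4.876 m. Hydraulic radius R = A/P = 3.291/4.876 = 0.6749 m. Q_B = (1/0.013)·3.291·0.6749^(2/3)·√0.0006 = 4.771 m³/s.
The larger discharge is 48.43 m³/s and the smaller is 4.771 m³/s; the ratio is 10.1.

10.1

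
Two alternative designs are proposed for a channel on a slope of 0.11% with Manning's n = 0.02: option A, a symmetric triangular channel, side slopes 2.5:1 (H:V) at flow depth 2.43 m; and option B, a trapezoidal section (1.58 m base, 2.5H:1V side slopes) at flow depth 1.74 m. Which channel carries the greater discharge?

channel A

Channel A: For a triangular section with side slope z = 2.5: A = zy² = 2.5×2.43² = 14.76 m²; P = 2y√(1+z²) = 2×2.43×2.693 = 13.09 m. Hydraulic radius R = A/P = 14.76/13.09 = 1.128 m. Q_A = (1/0.02)·14.76·1.128^(2/3)·√0.0011 = 26.53 m³/s.
Channel B: With bottom width b = 1.58 m and side slope z = 2.5: A = (b + zy)y = (1.58 + 2.5×1.74)×1.74 = 10.32 m²; P = b + 2y√(1+z²) = 1.58 + 2×1.74×2.693 = 10.95 m. Hydraulic radius R = A/P = 10.32/10.95 = 0.9423 m. Q_B = (1/0.02)·10.32·0.9423^(2/3)·√0.0011 = 16.45 m³/s.
Q_A = 26.53 m³/s vs Q_B = 16.45 m³/s, so channel A carries more.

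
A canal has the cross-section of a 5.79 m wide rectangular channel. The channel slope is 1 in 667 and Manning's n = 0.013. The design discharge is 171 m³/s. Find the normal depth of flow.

y_n = 6.28 m

Manning's equation rearranged: A R^(2/3) = nQ / (1·√S) = 0.013 × 171 / (√0.001499) = 57.41.
At y = 5.14 m: A R^(2/3) = 44.88 — too small.
At y = 7.69 m: A R^(2/3) = 73.09 — too large.
At y = 6.28 m: A R^(2/3) = 57.36 — close enough.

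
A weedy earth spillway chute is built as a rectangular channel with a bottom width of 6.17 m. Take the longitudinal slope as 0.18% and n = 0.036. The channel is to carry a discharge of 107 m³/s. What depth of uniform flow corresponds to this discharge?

Manning's equation rearranged: A R^(2/3) = nQ / (1·√S) = 0.036 × 107 / (√0.0018) = 90.79.
Try y = 5.93 m: A R^(2/3) = 58.65 — too small.
Try y = 10.3 m: A R^(2/3) = 113.1 — too large.
Try y = 8.53 m: A R^(2/3) = 90.79 — close enough.

y_n = 8.53 m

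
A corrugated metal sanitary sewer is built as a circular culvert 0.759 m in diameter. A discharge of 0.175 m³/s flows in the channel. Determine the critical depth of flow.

At critical depth, Q² T / (g A³) = 1, i.e. A³/T = Q²/g = 0.175²/9.81 = 0.003122.
Trying y = 0.211 m: A³/T = 0.001591 — short.
Trying y = 0.298 m: A³/T = 0.006043 — over.
Trying y = 0.251 m: A³/T = 0.003119 — matches.

y_c = 0.251 m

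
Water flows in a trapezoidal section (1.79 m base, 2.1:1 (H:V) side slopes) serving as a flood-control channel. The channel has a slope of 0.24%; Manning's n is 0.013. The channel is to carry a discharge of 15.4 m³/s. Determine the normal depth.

y_n = 1.2 m

Manning's equation rearranged: A R^(2/3) = nQ / (1·√S) = 0.013 × 15.4 / (√0.0024) = 4.087.
Trying y = 1.05 m: A R^(2/3) = 3.078 — short.
Trying y = 1.53 m: A R^(2/3) = 6.919 — over.
Trying y = 1.2 m: A R^(2/3) = 4.083 — matches.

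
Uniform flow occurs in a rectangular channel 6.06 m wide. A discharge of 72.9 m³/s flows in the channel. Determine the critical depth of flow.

y_c = 2.45 m

For a rectangular channel, critical depth y_c = (q²/g)^(1/3) where q = Q/b = 72.9/6.06 = 12.03 m²/s.
So y_c = (12.03²/9.81)^(1/3) = 2.45 m.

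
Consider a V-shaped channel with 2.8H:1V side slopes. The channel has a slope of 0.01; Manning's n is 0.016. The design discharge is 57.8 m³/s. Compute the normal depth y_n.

Manning's equation rearranged: A R^(2/3) = nQ / (1·√S) = 0.016 × 57.8 / (√0.01) = 9.248.
Trying y = 1.33 m: A R^(2/3) = 3.625 — short.
Trying y = 2.1 m: A R^(2/3) = 12.26 — over.
Trying y = 1.89 m: A R^(2/3) = 9.254 — matches.

y_n = 1.89 m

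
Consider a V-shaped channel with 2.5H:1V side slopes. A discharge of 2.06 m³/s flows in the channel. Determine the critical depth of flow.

y_c = 0.673 m

At critical depth, Q² T / (g A³) = 1, i.e. A³/T = Q²/g = 2.06²/9.81 = 0.4326.
Try y = 0.597 m: A³/T = 0.237 — too small.
Try y = 0.775 m: A³/T = 0.8737 — too large.
Try y = 0.673 m: A³/T = 0.4314 — matches.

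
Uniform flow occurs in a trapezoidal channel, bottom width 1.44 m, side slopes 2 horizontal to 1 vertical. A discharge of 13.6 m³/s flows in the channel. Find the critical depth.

y_c = 1.25 m

At critical depth, Q² T / (g A³) = 1, i.e. A³/T = Q²/g = 13.6²/9.81 = 18.85.
Trying y = 0.969 m: A³/T = 6.597 — too small.
Trying y = 1.47 m: A³/T = 36.46 — too large.
Trying y = 1.25 m: A³/T = 18.55 — close enough.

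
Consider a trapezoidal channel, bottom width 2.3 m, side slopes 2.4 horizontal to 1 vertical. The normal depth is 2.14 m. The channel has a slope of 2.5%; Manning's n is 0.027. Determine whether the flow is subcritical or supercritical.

supercritical

With bottom width b = 2.3 m and side slope z = 2.4: A = (b + zy)y = (2.3 + 2.4×2.14)×2.14 = 15.91 m²; P = b + 2y√(1+z²) = 2.3 + 2×2.14×2.6 = 13.43 m.
Hydraulic radius R = A/P = 15.91/13.43 = 1.185 m.
V = (1/n) R^(2/3) √S = (1/0.027) × 1.185^(2/3) × √0.025 = 6.558 m/s. Hydraulic depth D_h = A/T = 15.91/12.57 = 1.266 m.
Froude number Fr = V/√(g·D_h) = 6.558/√(9.81×1.266) = 1.86, which is greater than 1, so the flow is supercritical.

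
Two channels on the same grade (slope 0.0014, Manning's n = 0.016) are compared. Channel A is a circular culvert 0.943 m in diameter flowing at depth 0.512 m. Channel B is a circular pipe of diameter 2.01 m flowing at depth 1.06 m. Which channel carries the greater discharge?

channel B

Channel A: For a circular section of diameter D = 0.943 m at depth y = 0.512 m, the central angle is θ = 2 arccos(1 − 2y/D) = 3.314 rad. Then A = (D²/8)(θ − sin θ) = 0.3874 m² and P = Dθ/2 = 1.562 m. Hydraulic radius R = A/P = 0.3874/1.562 = 0.2479 m. Q_A = (1/0.016)·0.3874·0.2479^(2/3)·√0.0014 = 0.3575 m³/s.
Channel B: For a circular section of diameter D = 2.01 m at depth y = 1.06 m, the central angle is θ = 2 arccos(1 − 2y/D) = 3.251 rad. Then A = (D²/8)(θ − sin θ) = 1.697 m² and P = Dθ/2 = 3.267 m. Hydraulic radius R = A/P = 1.697/3.267 = 0.5194 m. Q_B = (1/0.016)·1.697·0.5194^(2/3)·√0.0014 = 2.564 m³/s.
Q_A = 0.3575 m³/s vs Q_B = 2.564 m³/s, so channel B carries more.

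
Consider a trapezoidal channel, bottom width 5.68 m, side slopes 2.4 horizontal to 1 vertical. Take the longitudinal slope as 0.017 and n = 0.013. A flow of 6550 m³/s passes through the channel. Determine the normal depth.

Manning's equation rearranged: A R^(2/3) = nQ / (1·√S) = 0.013 × 6550 / (√0.017) = 653.1.
At y = 10.8 m: A R^(2/3) = 1066 — high.
At y = 7.7 m: A R^(2/3) = 474.1 — low.
At y = 8.81 m: A R^(2/3) = 652.6 — close enough.

y_n = 8.81 m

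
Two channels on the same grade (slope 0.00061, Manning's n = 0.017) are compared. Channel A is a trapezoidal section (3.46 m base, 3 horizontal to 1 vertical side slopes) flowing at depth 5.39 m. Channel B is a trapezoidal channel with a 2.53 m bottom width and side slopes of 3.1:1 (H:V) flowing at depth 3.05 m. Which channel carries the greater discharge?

Channel A: With bottom width b = 3.46 m and side slope z = 3: A = (b + zy)y = (3.46 + 3×5.39)×5.39 = 105.8 m²; P = b + 2y√(1+z²) = 3.46 + 2×5.39×3.162 = 37.55 m. Hydraulic radius R = A/P = 105.8/37.55 = 2.818 m. Q_A = (1/0.017)·105.8·2.818^(2/3)·√0.00061 = 306.7 m³/s.
Channel B: With bottom width b = 2.53 m and side slope z = 3.1: A = (b + zy)y = (2.53 + 3.1×3.05)×3.05 = 36.55 m²; P = b + 2y√(1+z²) = 2.53 + 2×3.05×3.257 = 22.4 m. Hydraulic radius R = A/P = 36.55/22.4 = 1.632 m. Q_B = (1/0.017)·36.55·1.632^(2/3)·√0.00061 = 73.61 m³/s.
Q_A = 306.7 m³/s vs Q_B = 73.61 m³/s, so channel A carries more.

channel A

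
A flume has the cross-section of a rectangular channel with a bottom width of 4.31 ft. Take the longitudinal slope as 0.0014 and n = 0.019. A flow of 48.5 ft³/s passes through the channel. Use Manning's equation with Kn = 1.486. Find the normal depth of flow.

y_n = 3.24 ft

Manning's equation rearranged: A R^(2/3) = nQ / (1.486·√S) = 0.019 × 48.5 / (1.486 × √0.0014) = 16.57.
Trying y = 4.11 ft: A R^(2/3) = 22.31 — high.
Trying y = 2.62 ft: A R^(2/3) = 12.63 — low.
Trying y = 3.24 ft: A R^(2/3) = 16.58 — ≈ 16.57.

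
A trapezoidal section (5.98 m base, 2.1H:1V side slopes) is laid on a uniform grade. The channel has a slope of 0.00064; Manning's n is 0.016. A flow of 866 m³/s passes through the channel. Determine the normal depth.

Manning's equation rearranged: A R^(2/3) = nQ / (1·√S) = 0.016 × 866 / (√0.00064) = 547.7.
Trying y = 9.22 m: A R^(2/3) = 663.1 — too large.
Trying y = 6.36 m: A R^(2/3) = 281.2 — too small.
Trying y = 8.5 m: A R^(2/3) = 548 — ≈ 547.7.

y_n = 8.5 m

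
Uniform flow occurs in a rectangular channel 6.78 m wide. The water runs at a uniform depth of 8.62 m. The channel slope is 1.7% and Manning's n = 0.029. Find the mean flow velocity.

Flow area A = b·y = 6.78 × 8.62 = 58.44 m². Wetted perimeter P = b + 2y = 6.78 + 2×8.62 = 24.02 m.
Hydraulic radius R = A/P = 58.44/24.02 = 2.433 m.
From Manning's equation, V = (1/n) R^(2/3) S^(1/2) = (1/0.029) × 2.433^(2/3) × 0.017^(1/2) = 8.13 m/s.

V = 8.13 m/s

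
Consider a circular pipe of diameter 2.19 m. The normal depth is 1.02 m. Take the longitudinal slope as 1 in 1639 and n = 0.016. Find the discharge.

For a circular section of diameter D = 2.19 m at depth y = 1.02 m, the central angle is θ = 2 arccos(1 − 2y/D) = 3.004 rad. Then A = (D²/8)(θ − sin θ) = 1.719 m² and P = Dθ/2 = 3.29 m.
Hydraulic radius R = A/P = 1.719/3.29 = 0.5226 m.
Manning's equation: Q = (1/n) A R^(2/3) S^(1/2) = (1/0.016) × 1.719 × 0.5226^(2/3) × 0.0006101^(1/2) = 1.72 m³/s.

Q = 1.72 m³/s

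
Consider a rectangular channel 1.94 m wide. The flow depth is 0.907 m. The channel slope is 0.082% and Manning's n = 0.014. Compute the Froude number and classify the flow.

Flow area A = b·y = 1.94 × 0.907 = 1.76 m². Wetted perimeter P = b + 2y = 1.94 + 2×0.907 = 3.754 m.
Hydraulic radius R = A/P = 1.76/3.754 = 0.4687 m.
V = (1/n) R^(2/3) √S = (1/0.014) × 0.4687^(2/3) × √0.00082 = 1.234 m/s. Hydraulic depth D_h = A/T = 1.76/1.94 = 0.907 m.
Froude number Fr = V/√(g·D_h) = 1.234/√(9.81×0.907) = 0.414, which is less than 1, so the flow is subcritical.

subcritical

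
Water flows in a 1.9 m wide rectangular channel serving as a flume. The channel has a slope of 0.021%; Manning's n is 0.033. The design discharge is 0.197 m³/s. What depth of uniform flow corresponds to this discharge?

Manning's equation rearranged: A R^(2/3) = nQ / (1·√S) = 0.033 × 0.197 / (√0.00021) = 0.4486.
Try y = 0.379 m: A R^(2/3) = 0.3015 — low.
Try y = 0.575 m: A R^(2/3) = 0.551 — high.
Try y = 0.498 m: A R^(2/3) = 0.4489 — ≈ 0.4486.

y_n = 0.498 m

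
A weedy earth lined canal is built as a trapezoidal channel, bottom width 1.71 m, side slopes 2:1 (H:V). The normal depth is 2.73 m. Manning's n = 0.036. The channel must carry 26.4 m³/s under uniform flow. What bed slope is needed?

With bottom width b = 1.71 m and side slope z = 2: A = (b + zy)y = (1.71 + 2×2.73)×2.73 = 19.57 m²; P = b + 2y√(1+z²) = 1.71 + 2×2.73×2.236 = 13.92 m.
Hydraulic radius R = A/P = 19.57/13.92 = 1.406 m.
From Manning's equation, S = [nQ / (1 A R^(2/3))]² = [0.036 × 26.4 / (1 × 19.57 × 1.406^(2/3))]² = 0.0015.

S = 0.0015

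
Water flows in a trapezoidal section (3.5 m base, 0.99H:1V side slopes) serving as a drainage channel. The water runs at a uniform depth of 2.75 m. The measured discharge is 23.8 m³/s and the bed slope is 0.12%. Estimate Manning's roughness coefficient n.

With bottom width b = 3.5 m and side slope z = 0.99: A = (b + zy)y = (3.5 + 0.99×2.75)×2.75 = 17.11 m²; P = b + 2y√(1+z²) = 3.5 + 2×2.75×1.407 = 11.24 m.
Hydraulic radius R = A/P = 17.11/11.24 = 1.522 m.
Rearranging Manning's equation: n = (1/Q) A R^(2/3) S^(1/2) = (1/23.8) × 17.11 × 1.522^(2/3) × √0.0012 = 0.033.

n = 0.033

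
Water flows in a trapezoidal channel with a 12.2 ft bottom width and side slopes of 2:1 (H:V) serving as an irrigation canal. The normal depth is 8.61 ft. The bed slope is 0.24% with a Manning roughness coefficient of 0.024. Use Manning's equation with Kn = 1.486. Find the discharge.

Q = 2250 ft³/s

With bottom width b = 12.2 ft and side slope z = 2: A = (b + zy)y = (12.2 + 2×8.61)×8.61 = 253.3 ft²; P = b + 2y√(1+z²) = 12.2 + 2×8.61×2.236 = 50.71 ft.
Hydraulic radius R = A/P = 253.3/50.71 = 4.996 ft.
Manning's equation: Q = (1.486/n) A R^(2/3) S^(1/2) = (1.486/0.024) × 253.3 × 4.996^(2/3) × 0.0024^(1/2) = 2250 ft³/s.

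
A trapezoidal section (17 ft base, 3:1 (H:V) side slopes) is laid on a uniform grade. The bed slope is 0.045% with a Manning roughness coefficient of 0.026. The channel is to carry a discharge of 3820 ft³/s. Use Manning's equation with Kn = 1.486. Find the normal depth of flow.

y_n = 13.8 ft

Manning's equation rearranged: A R^(2/3) = nQ / (1.486·√S) = 0.026 × 3820 / (1.486 × √0.00045) = 3151.
Trying y = 10 ft: A R^(2/3) = 1527 — too small.
Trying y = 16.5 ft: A R^(2/3) = 4762 — too large.
Trying y = 13.8 ft: A R^(2/3) = 3150 — ≈ 3151.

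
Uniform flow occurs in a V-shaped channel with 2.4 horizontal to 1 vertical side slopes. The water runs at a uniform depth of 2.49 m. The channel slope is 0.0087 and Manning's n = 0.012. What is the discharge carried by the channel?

For a triangular section with side slope z = 2.4: A = zy² = 2.4×2.49² = 14.88 m²; P = 2y√(1+z²) = 2×2.49×2.6 = 12.95 m.
Hydraulic radius R = A/P = 14.88/12.95 = 1.149 m.
Manning's equation: Q = (1/n) A R^(2/3) S^(1/2) = (1/0.012) × 14.88 × 1.149^(2/3) × 0.0087^(1/2) = 127 m³/s.

Q = 127 m³/s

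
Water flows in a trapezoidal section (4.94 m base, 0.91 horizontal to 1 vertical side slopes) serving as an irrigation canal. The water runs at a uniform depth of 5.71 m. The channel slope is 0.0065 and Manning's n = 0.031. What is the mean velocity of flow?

V = 5.22 m/s

With bottom width b = 4.94 m and side slope z = 0.91: A = (b + zy)y = (4.94 + 0.91×5.71)×5.71 = 57.88 m²; P = b + 2y√(1+z²) = 4.94 + 2×5.71×1.352 = 20.38 m.
Hydraulic radius R = A/P = 57.88/20.38 = 2.84 m.
From Manning's equation, V = (1/n) R^(2/3) S^(1/2) = (1/0.031) × 2.84^(2/3) × 0.0065^(1/2) = 5.22 m/s.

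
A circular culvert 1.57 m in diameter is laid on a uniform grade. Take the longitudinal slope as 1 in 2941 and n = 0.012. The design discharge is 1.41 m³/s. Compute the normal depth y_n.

y_n = 1.15 m

Manning's equation rearranged: A R^(2/3) = nQ / (1·√S) = 0.012 × 1.41 / (√0.00034) = 0.9176.
At y = 1.26 m: A R^(2/3) = 1.018 — high.
At y = 0.895 m: A R^(2/3) = 0.6438 — low.
At y = 1.15 m: A R^(2/3) = 0.9201 — matches.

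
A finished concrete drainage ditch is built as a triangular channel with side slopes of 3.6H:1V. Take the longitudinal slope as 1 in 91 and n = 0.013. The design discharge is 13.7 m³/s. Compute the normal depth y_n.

Manning's equation rearranged: A R^(2/3) = nQ / (1·√S) = 0.013 × 13.7 / (√0.01099) = 1.699.
Try y = 0.789 m: A R^(2/3) = 1.176 — low.
Try y = 0.996 m: A R^(2/3) = 2.189 — high.
Try y = 0.906 m: A R^(2/3) = 1.7 — ≈ 1.699.

y_n = 0.906 m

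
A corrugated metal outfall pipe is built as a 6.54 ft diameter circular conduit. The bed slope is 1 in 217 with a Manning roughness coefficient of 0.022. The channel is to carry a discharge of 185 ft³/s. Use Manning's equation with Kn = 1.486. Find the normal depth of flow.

y_n = 4.7 ft

Manning's equation rearranged: A R^(2/3) = nQ / (1.486·√S) = 0.022 × 185 / (1.486 × √0.004608) = 40.35.
Trying y = 6 ft: A R^(2/3) = 50.01 — too large.
Trying y = 4.7 ft: A R^(2/3) = 40.37 — close enough.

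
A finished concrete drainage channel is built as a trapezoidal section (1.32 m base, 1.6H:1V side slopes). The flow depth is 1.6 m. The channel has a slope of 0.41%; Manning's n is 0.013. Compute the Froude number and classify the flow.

supercritical

With bottom width b = 1.32 m and side slope z = 1.6: A = (b + zy)y = (1.32 + 1.6×1.6)×1.6 = 6.208 m²; P = b + 2y√(1+z²) = 1.32 + 2×1.6×1.887 = 7.358 m.
Hydraulic radius R = A/P = 6.208/7.358 = 0.8437 m.
V = (1/n) R^(2/3) √S = (1/0.013) × 0.8437^(2/3) × √0.0041 = 4.398 m/s. Hydraulic depth D_h = A/T = 6.208/6.44 = 0.964 m.
Froude number Fr = V/√(g·D_h) = 4.398/√(9.81×0.964) = 1.43, which is greater than 1, so the flow is supercritical.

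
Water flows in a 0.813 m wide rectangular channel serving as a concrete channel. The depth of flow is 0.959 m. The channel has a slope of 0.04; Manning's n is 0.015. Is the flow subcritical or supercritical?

supercritical

Flow area A = b·y = 0.813 × 0.959 = 0.7797 m². Wetted perimeter P = b + 2y = 0.813 + 2×0.959 = 2.731 m.
Hydraulic radius R = A/P = 0.7797/2.731 = 0.2855 m.
V = (1/n) R^(2/3) √S = (1/0.015) × 0.2855^(2/3) × √0.04 = 5.781 m/s. Hydraulic depth D_h = A/T = 0.7797/0.813 = 0.959 m.
Froude number Fr = V/√(g·D_h) = 5.781/√(9.81×0.959) = 1.88, which is greater than 1, so the flow is supercritical.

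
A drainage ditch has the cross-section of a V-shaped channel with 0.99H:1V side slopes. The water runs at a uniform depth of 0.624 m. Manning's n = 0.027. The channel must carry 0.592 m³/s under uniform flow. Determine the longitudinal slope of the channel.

For a triangular section with side slope z = 0.99: A = zy² = 0.99×0.624² = 0.3855 m²; P = 2y√(1+z²) = 2×0.624×1.407 = 1.756 m.
Hydraulic radius R = A/P = 0.3855/1.756 = 0.2195 m.
From Manning's equation, S = [nQ / (1 A R^(2/3))]² = [0.027 × 0.592 / (1 × 0.3855 × 0.2195^(2/3))]² = 0.013.

S = 0.013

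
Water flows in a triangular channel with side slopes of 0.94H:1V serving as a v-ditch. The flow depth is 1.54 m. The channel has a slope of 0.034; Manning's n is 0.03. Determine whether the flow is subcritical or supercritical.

supercritical

For a triangular section with side slope z = 0.94: A = zy² = 0.94×1.54² = 2.229 m²; P = 2y√(1+z²) = 2×1.54×1.372 = 4.227 m.
Hydraulic radius R = A/P = 2.229/4.227 = 0.5274 m.
V = (1/n) R^(2/3) √S = (1/0.03) × 0.5274^(2/3) × √0.034 = 4.012 m/s. Hydraulic depth D_h = A/T = 2.229/2.895 = 0.77 m.
Froude number Fr = V/√(g·D_h) = 4.012/√(9.81×0.77) = 1.46, which is greater than 1, so the flow is supercritical.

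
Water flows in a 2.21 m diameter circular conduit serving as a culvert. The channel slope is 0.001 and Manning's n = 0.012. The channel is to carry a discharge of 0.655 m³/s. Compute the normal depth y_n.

Manning's equation rearranged: A R^(2/3) = nQ / (1·√S) = 0.012 × 0.655 / (√0.001) = 0.2486.
At y = 0.58 m: A R^(2/3) = 0.3895 — over.
At y = 0.463 m: A R^(2/3) = 0.2484 — matches.

y_n = 0.463 m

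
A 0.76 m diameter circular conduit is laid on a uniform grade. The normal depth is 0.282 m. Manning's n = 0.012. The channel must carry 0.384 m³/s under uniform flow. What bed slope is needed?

S = 0.011

For a circular section of diameter D = 0.76 m at depth y = 0.282 m, the central angle is θ = 2 arccos(1 − 2y/D) = 2.62 rad. Then A = (D²/8)(θ − sin θ) = 0.1532 m² and P = Dθ/2 = 0.9956 m.
Hydraulic radius R = A/P = 0.1532/0.9956 = 0.1539 m.
From Manning's equation, S = [nQ / (1 A R^(2/3))]² = [0.012 × 0.384 / (1 × 0.1532 × 0.1539^(2/3))]² = 0.011.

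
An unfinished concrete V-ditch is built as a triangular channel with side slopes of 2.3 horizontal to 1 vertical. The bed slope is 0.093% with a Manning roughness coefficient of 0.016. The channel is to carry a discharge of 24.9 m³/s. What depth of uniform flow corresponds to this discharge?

Manning's equation rearranged: A R^(2/3) = nQ / (1·√S) = 0.016 × 24.9 / (√0.00093) = 13.06.
Trying y = 2.95 m: A R^(2/3) = 24.48 — high.
Trying y = 2.33 m: A R^(2/3) = 13.05 — close enough.

y_n = 2.33 m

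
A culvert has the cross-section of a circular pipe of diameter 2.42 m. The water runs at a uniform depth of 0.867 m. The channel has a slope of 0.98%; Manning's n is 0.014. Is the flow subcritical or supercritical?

supercritical

For a circular section of diameter D = 2.42 m at depth y = 0.867 m, the central angle is θ = 2 arccos(1 − 2y/D) = 2.567 rad. Then A = (D²/8)(θ − sin θ) = 1.481 m² and P = Dθ/2 = 3.106 m.
Hydraulic radius R = A/P = 1.481/3.106 = 0.4769 m.
V = (1/n) R^(2/3) √S = (1/0.014) × 0.4769^(2/3) × √0.0098 = 4.316 m/s. Hydraulic depth D_h = A/T = 1.481/2.321 = 0.6382 m.
Froude number Fr = V/√(g·D_h) = 4.316/√(9.81×0.6382) = 1.72, which is greater than 1, so the flow is supercritical.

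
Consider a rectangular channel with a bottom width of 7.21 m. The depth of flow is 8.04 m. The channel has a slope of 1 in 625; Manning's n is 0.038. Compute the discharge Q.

Q = 112 m³/s

Flow area A = b·y = 7.21 × 8.04 = 57.97 m². Wetted perimeter P = b + 2y = 7.21 + 2×8.04 = 23.29 m.
Hydraulic radius R = A/P = 57.97/23.29 = 2.489 m.
Manning's equation: Q = (1/n) A R^(2/3) S^(1/2) = (1/0.038) × 57.97 × 2.489^(2/3) × 0.0016^(1/2) = 112 m³/s.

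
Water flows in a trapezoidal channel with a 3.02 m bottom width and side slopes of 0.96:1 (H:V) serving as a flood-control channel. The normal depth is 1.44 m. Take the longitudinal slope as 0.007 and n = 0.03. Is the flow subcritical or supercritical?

subcritical

With bottom width b = 3.02 m and side slope z = 0.96: A = (b + zy)y = (3.02 + 0.96×1.44)×1.44 = 6.339 m²; P = b + 2y√(1+z²) = 3.02 + 2×1.44×1.386 = 7.012 m.
Hydraulic radius R = A/P = 6.339/7.012 = 0.904 m.
V = (1/n) R^(2/3) √S = (1/0.03) × 0.904^(2/3) × √0.007 = 2.607 m/s. Hydraulic depth D_h = A/T = 6.339/5.785 = 1.096 m.
Froude number Fr = V/√(g·D_h) = 2.607/√(9.81×1.096) = 0.795, which is less than 1, so the flow is subcritical.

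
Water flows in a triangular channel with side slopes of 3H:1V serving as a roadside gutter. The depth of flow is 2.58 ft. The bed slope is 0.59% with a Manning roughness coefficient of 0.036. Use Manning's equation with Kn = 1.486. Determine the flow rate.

Q = 72.4 ft³/s

For a triangular section with side slope z = 3: A = zy² = 3×2.58² = 19.97 ft²; P = 2y√(1+z²) = 2×2.58×3.162 = 16.32 ft.
Hydraulic radius R = A/P = 19.97/16.32 = 1.224 ft.
Manning's equation: Q = (1.486/n) A R^(2/3) S^(1/2) = (1.486/0.036) × 19.97 × 1.224^(2/3) × 0.0059^(1/2) = 72.4 ft³/s.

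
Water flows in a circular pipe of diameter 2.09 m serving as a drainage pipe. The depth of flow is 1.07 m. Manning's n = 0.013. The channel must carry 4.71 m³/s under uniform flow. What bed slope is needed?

For a circular section of diameter D = 2.09 m at depth y = 1.07 m, the central angle is θ = 2 arccos(1 − 2y/D) = 3.189 rad. Then A = (D²/8)(θ − sin θ) = 1.768 m² and P = Dθ/2 = 3.333 m.
Hydraulic radius R = A/P = 1.768/3.333 = 0.5303 m.
From Manning's equation, S = [nQ / (1 A R^(2/3))]² = [0.013 × 4.71 / (1 × 1.768 × 0.5303^(2/3))]² = 0.0028.

S = 0.0028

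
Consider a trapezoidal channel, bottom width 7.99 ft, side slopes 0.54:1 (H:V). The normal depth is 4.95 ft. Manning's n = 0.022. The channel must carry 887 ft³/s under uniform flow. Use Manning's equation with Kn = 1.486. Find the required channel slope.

S = 0.0161

With bottom width b = 7.99 ft and side slope z = 0.54: A = (b + zy)y = (7.99 + 0.54×4.95)×4.95 = 52.78 ft²; P = b + 2y√(1+z²) = 7.99 + 2×4.95×1.136 = 19.24 ft.
Hydraulic radius R = A/P = 52.78/19.24 = 2.743 ft.
From Manning's equation, S = [nQ / (1.486 A R^(2/3))]² = [0.022 × 887 / (1.486 × 52.78 × 2.743^(2/3))]² = 0.0161.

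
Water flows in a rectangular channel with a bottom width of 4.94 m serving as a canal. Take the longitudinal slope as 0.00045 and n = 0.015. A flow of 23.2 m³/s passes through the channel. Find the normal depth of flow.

y_n = 2.78 m

Manning's equation rearranged: A R^(2/3) = nQ / (1·√S) = 0.015 × 23.2 / (√0.00045) = 16.4.
Trying y = 2.09 m: A R^(2/3) = 11.21 — too small.
Trying y = 2.78 m: A R^(2/3) = 16.42 — ≈ 16.4.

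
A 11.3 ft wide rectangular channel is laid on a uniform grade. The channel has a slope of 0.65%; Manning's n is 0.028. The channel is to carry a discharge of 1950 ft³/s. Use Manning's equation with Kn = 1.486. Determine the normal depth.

Manning's equation rearranged: A R^(2/3) = nQ / (1.486·√S) = 0.028 × 1950 / (1.486 × √0.0065) = 455.7.
Try y = 11.4 ft: A R^(2/3) = 312.5 — too small.
Try y = 17.8 ft: A R^(2/3) = 530.9 — too large.
Try y = 15.6 ft: A R^(2/3) = 455.1 — matches.

y_n = 15.6 ft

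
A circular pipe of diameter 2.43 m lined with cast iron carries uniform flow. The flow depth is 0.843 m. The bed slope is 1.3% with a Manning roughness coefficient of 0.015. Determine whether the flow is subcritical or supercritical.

supercritical

For a circular section of diameter D = 2.43 m at depth y = 0.843 m, the central angle is θ = 2 arccos(1 − 2y/D) = 2.519 rad. Then A = (D²/8)(θ − sin θ) = 1.429 m² and P = Dθ/2 = 3.061 m.
Hydraulic radius R = A/P = 1.429/3.061 = 0.4669 m.
V = (1/n) R^(2/3) √S = (1/0.015) × 0.4669^(2/3) × √0.013 = 4.575 m/s. Hydraulic depth D_h = A/T = 1.429/2.313 = 0.6178 m.
Froude number Fr = V/√(g·D_h) = 4.575/√(9.81×0.6178) = 1.86, which is greater than 1, so the flow is supercritical.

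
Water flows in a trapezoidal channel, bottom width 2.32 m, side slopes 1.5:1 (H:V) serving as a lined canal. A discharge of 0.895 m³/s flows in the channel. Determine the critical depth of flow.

At critical depth, Q² T / (g A³) = 1, i.e. A³/T = Q²/g = 0.895²/9.81 = 0.08165.
Trying y = 0.166 m: A³/T = 0.02752 — short.
Trying y = 0.3 m: A³/T = 0.1782 — over.
Trying y = 0.235 m: A³/T = 0.08189 — close enough.

y_c = 0.235 m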